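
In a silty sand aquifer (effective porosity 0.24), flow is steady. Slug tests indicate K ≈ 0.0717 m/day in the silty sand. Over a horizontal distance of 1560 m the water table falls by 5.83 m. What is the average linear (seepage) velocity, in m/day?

0.00112

Hydraulic gradient i = Δh / L = 5.83 / 1560 = 0.003737.
Darcy flux q = K · i = 0.07170 × 0.003737 = 0.0002680 m/day.
Seepage velocity v = q / n_e = 0.0002680 / 0.24 = 0.001116 m/day.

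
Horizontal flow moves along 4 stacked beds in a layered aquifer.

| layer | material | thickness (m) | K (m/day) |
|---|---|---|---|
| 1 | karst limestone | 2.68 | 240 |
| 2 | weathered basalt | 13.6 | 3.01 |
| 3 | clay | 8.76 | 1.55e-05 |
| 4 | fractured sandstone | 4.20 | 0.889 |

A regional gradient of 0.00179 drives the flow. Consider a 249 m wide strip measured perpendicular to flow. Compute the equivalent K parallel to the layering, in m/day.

Flow is parallel to layering, so each bed carries its own Darcy discharge and the transmissivities add.
Σ(K_i·b_i) = 240×2.68 + 3.01×13.6 + 1.55e-05×8.76 + 0.889×4.20 = 687.9 m²/day.
Total thickness b = 29.24 m, so K_eq = Σ(K_i·b_i)/b = 23.52 m/day.

23.5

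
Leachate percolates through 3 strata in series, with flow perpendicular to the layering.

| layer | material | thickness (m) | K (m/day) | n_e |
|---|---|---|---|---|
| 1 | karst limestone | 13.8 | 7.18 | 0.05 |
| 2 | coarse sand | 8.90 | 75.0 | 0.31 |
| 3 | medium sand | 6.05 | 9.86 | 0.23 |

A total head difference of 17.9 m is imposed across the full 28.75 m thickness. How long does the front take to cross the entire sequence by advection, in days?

With flow normal to the layers, continuity requires the same specific discharge q through every layer.
Σ(b_i/K_i) = 13.8/7.18 + 8.90/75.0 + 6.05/9.86 = 2.654 d.
q = Δh / Σ(b_i/K_i) = 17.9 / 2.654 = 6.744 m/day.
In each layer the seepage velocity is v_i = q/n_i, so the layer transit time is t_i = b_i·n_i / q:
  layer 1 (karst limestone): t_1 = 13.8 × 0.05 / 6.744 = 0.1023 d
  layer 2 (coarse sand): t_2 = 8.90 × 0.31 / 6.744 = 0.4091 d
  layer 3 (medium sand): t_3 = 6.05 × 0.23 / 6.744 = 0.2063 d
Total t = Σ t_i = 0.7178 days.

0.718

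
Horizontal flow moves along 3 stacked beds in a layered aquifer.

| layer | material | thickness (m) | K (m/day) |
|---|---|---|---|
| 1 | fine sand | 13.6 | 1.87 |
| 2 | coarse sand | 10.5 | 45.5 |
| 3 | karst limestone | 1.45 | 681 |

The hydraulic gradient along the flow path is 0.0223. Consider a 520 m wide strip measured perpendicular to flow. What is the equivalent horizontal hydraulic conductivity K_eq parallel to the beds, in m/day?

Flow is parallel to layering, so each bed carries its own Darcy discharge and the transmissivities add.
Σ(K_i·b_i) = 1.87×13.6 + 45.5×10.5 + 681×1.45 = 1491 m²/day.
Total thickness b = 25.55 m, so K_eq = Σ(K_i·b_i)/b = 58.34 m/day.

58.3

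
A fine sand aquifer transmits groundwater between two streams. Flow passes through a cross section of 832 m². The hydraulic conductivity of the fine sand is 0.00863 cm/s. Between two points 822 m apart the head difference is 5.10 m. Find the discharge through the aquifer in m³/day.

Convert K: 0.00863 cm/s × 864 = 7.456 m/day.
Hydraulic gradient i = Δh / L = 5.10 / 822 = 0.006204.
Darcy's law: Q = K · A · i = 7.456 × 832.0 × 0.006204 = 38.49 m³/day.

38.5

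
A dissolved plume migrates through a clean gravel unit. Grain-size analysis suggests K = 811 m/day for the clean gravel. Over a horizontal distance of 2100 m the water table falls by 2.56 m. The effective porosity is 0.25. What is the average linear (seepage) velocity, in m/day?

3.95

Hydraulic gradient i = Δh / L = 2.56 / 2100 = 0.001219.
Darcy flux q = K · i = 811.0 × 0.001219 = 0.9886 m/day.
Seepage velocity v = q / n_e = 0.9886 / 0.25 = 3.955 m/day.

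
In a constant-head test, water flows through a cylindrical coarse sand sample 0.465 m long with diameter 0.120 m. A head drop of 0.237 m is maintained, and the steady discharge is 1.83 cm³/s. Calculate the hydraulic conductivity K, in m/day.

Cross-sectional area A = π·(d/2)² = π × (0.120/2)² = 0.01131 m².
Convert discharge: 1.83 cm³/s = 1.830e-06 m³/s.
Darcy's law rearranged: K = Q·L / (A·Δh) = 1.830e-06 × 0.465 / (0.01131 × 0.237) = 0.0003175 m/s = 27.43 m/day.

27.4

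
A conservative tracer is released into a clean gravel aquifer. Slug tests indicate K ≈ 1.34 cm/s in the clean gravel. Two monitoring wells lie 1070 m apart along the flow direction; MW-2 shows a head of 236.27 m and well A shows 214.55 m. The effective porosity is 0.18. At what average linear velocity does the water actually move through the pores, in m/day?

Convert K: 1.34 cm/s × 864 = 1158 m/day.
Hydraulic gradient i = (236.27 − 214.55) / 1070 = 21.72 / 1070 = 0.02030.
Darcy flux q = K · i = 1158 × 0.02030 = 23.50 m/day.
Seepage velocity v = q / n_e = 23.50 / 0.18 = 130.6 m/day.

131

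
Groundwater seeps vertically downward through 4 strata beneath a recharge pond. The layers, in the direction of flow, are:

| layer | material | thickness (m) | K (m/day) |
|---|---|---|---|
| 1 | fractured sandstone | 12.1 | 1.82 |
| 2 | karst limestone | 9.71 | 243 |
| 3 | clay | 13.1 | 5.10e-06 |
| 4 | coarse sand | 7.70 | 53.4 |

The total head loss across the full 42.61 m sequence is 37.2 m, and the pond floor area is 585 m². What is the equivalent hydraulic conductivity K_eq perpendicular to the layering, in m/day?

1.66e-05

Flow is perpendicular to layering, so the layers act in series and the equivalent K is the thickness-weighted harmonic mean.
Total thickness L = 12.1 + 9.71 + 13.1 + 7.70 = 42.61 m.
Σ(b_i/K_i) = 12.1/1.82 + 9.71/243 + 13.1/5.10e-06 + 7.70/53.4 = 2.569e+06 d.
K_eq = L / Σ(b_i/K_i) = 42.61 / 2.569e+06 = 1.659e-05 m/day.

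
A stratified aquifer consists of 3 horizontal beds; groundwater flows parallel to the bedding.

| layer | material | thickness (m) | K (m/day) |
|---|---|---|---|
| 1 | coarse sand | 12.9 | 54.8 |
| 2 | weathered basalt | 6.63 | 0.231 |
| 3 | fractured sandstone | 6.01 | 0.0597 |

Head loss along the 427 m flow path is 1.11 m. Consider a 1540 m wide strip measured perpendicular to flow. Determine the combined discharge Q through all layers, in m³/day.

Flow is parallel to layering, so each bed carries its own Darcy discharge and the transmissivities add.
Σ(K_i·b_i) = 54.8×12.9 + 0.231×6.63 + 0.0597×6.01 = 708.8 m²/day.
Hydraulic gradient i = Δh / L = 1.11 / 427 = 0.002600.
Q = Σ(K_i·b_i) · W · i = 708.8 × 1540 × 0.002600 = 2838 m³/day.

2840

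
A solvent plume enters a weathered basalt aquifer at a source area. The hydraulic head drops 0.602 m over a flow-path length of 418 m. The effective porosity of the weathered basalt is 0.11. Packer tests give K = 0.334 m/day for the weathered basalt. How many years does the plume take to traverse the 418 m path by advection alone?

262

Hydraulic gradient i = Δh / L = 0.602 / 418 = 0.001440.
Darcy flux q = K · i = 0.3340 × 0.001440 = 0.0004810 m/day.
Seepage velocity v = q / n_e = 0.0004810 / 0.11 = 0.004373 m/day.
Travel time t = L / v = 418 / 0.004373 = 95588 days = 261.7 years.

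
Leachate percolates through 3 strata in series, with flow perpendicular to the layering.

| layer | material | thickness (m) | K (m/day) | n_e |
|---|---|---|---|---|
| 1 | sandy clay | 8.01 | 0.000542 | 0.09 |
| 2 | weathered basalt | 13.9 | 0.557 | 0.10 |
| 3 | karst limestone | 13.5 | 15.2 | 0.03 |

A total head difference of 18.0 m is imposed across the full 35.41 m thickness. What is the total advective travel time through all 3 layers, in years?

With flow normal to the layers, continuity requires the same specific discharge q through every layer.
Σ(b_i/K_i) = 8.01/0.000542 + 13.9/0.557 + 13.5/15.2 = 14804 d.
q = Δh / Σ(b_i/K_i) = 18.0 / 14804 = 0.001216 m/day.
In each layer the seepage velocity is v_i = q/n_i, so the layer transit time is t_i = b_i·n_i / q:
  layer 1 (sandy clay): t_1 = 8.01 × 0.09 / 0.001216 = 592.9 d
  layer 2 (weathered basalt): t_2 = 13.9 × 0.10 / 0.001216 = 1143 d
  layer 3 (karst limestone): t_3 = 13.5 × 0.03 / 0.001216 = 333.1 d
Total t = Σ t_i = 2069 days = 5.665 years.

5.67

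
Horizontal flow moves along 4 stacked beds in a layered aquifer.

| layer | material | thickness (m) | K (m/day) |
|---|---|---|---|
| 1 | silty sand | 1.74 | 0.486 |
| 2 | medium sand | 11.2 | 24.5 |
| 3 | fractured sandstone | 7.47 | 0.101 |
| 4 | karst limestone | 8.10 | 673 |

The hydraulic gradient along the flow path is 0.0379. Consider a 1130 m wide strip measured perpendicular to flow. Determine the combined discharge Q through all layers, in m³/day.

Flow is parallel to layering, so each bed carries its own Darcy discharge and the transmissivities add.
Σ(K_i·b_i) = 0.486×1.74 + 24.5×11.2 + 0.101×7.47 + 673×8.10 = 5727 m²/day.
Hydraulic gradient i = 0.0379.
Q = Σ(K_i·b_i) · W · i = 5727 × 1130 × 0.03790 = 2.453e+05 m³/day.

245000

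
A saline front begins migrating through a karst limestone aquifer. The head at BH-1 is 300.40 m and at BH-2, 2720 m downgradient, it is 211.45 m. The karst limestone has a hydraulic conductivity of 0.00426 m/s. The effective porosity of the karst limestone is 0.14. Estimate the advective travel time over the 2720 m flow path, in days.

Convert K: 0.00426 m/s × 86400 = 368.1 m/day.
Hydraulic gradient i = (300.40 − 211.45) / 2720 = 88.95 / 2720 = 0.03270.
Darcy flux q = K · i = 368.1 × 0.03270 = 12.04 m/day.
Seepage velocity v = q / n_e = 12.04 / 0.14 = 85.98 m/day.
Travel time t = L / v = 2720 / 85.98 = 31.64 days.

31.6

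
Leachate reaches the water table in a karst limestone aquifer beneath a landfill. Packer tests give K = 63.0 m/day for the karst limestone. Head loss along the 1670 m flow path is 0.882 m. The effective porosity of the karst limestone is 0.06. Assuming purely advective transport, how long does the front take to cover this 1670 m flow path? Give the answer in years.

Hydraulic gradient i = Δh / L = 0.882 / 1670 = 0.0005281.
Darcy flux q = K · i = 63.00 × 0.0005281 = 0.03327 m/day.
Seepage velocity v = q / n_e = 0.03327 / 0.06 = 0.5546 m/day.
Travel time t = L / v = 1670 / 0.5546 = 3011 days = 8.245 years.

8.24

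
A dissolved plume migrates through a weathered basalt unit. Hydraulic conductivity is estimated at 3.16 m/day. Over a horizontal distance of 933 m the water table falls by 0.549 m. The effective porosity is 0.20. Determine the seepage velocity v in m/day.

0.00930

Hydraulic gradient i = Δh / L = 0.549 / 933 = 0.0005884.
Darcy flux q = K · i = 3.160 × 0.0005884 = 0.001859 m/day.
Seepage velocity v = q / n_e = 0.001859 / 0.20 = 0.009297 m/day.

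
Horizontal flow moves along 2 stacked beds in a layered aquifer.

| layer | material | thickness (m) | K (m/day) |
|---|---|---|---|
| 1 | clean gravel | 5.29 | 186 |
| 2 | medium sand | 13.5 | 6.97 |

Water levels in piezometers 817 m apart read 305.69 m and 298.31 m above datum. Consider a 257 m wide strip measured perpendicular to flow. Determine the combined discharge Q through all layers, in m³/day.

Flow is parallel to layering, so each bed carries its own Darcy discharge and the transmissivities add.
Σ(K_i·b_i) = 186×5.29 + 6.97×13.5 = 1078 m²/day.
Hydraulic gradient i = (305.69 − 298.31) / 817 = 7.38 / 817 = 0.009033.
Q = Σ(K_i·b_i) · W · i = 1078 × 257 × 0.009033 = 2503 m³/day.

2500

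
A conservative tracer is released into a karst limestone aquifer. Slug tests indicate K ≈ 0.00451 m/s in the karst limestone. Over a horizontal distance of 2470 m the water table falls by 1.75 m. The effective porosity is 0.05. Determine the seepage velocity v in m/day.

Convert K: 0.00451 m/s × 86400 = 389.7 m/day.
Hydraulic gradient i = Δh / L = 1.75 / 2470 = 0.0007085.
Darcy flux q = K · i = 389.7 × 0.0007085 = 0.2761 m/day.
Seepage velocity v = q / n_e = 0.2761 / 0.05 = 5.522 m/day.

5.52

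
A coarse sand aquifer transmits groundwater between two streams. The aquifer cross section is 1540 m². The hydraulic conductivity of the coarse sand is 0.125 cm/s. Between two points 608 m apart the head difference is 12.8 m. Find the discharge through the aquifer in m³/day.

Convert K: 0.125 cm/s × 864 = 108.0 m/day.
Hydraulic gradient i = Δh / L = 12.8 / 608 = 0.02105.
Darcy's law: Q = K · A · i = 108.0 × 1540 × 0.02105 = 3501 m³/day.

3500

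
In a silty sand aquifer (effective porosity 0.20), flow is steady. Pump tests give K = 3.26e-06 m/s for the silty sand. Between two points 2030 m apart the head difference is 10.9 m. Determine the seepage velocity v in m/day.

Convert K: 3.26e-06 m/s × 86400 = 0.2817 m/day.
Hydraulic gradient i = Δh / L = 10.9 / 2030 = 0.005369.
Darcy flux q = K · i = 0.2817 × 0.005369 = 0.001512 m/day.
Seepage velocity v = q / n_e = 0.001512 / 0.20 = 0.007562 m/day.

0.00756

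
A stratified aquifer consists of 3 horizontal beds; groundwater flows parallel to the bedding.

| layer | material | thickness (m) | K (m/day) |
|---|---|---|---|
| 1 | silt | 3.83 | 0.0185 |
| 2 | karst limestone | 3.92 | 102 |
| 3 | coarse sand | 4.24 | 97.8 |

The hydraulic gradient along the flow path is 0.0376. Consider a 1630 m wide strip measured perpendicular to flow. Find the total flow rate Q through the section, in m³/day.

Flow is parallel to layering, so each bed carries its own Darcy discharge and the transmissivities add.
Σ(K_i·b_i) = 0.0185×3.83 + 102×3.92 + 97.8×4.24 = 814.6 m²/day.
Hydraulic gradient i = 0.0376.
Q = Σ(K_i·b_i) · W · i = 814.6 × 1630 × 0.03760 = 49924 m³/day.

49900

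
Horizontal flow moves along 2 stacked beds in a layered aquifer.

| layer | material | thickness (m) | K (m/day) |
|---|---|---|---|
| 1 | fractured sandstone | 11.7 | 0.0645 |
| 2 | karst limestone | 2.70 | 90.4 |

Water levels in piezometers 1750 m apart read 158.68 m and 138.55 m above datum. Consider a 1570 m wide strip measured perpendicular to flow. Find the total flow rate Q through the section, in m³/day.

Flow is parallel to layering, so each bed carries its own Darcy discharge and the transmissivities add.
Σ(K_i·b_i) = 0.0645×11.7 + 90.4×2.70 = 244.8 m²/day.
Hydraulic gradient i = (158.68 − 138.55) / 1750 = 20.13 / 1750 = 0.01150.
Q = Σ(K_i·b_i) · W · i = 244.8 × 1570 × 0.01150 = 4422 m³/day.

4420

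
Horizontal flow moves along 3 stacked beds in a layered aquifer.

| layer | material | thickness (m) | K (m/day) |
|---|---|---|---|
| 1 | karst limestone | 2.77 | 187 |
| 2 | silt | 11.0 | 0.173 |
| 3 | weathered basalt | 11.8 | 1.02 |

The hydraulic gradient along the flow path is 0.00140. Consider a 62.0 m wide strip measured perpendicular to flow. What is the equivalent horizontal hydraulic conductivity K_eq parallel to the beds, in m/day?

20.8

Flow is parallel to layering, so each bed carries its own Darcy discharge and the transmissivities add.
Σ(K_i·b_i) = 187×2.77 + 0.173×11.0 + 1.02×11.8 = 531.9 m²/day.
Total thickness b = 25.57 m, so K_eq = Σ(K_i·b_i)/b = 20.80 m/day.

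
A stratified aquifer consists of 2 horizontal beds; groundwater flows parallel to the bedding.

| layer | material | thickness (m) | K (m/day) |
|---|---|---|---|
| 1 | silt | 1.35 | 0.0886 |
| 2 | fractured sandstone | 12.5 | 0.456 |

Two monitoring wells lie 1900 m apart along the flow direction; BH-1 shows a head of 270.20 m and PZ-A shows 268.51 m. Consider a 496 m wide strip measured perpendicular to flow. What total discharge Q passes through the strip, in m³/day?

2.57

Flow is parallel to layering, so each bed carries its own Darcy discharge and the transmissivities add.
Σ(K_i·b_i) = 0.0886×1.35 + 0.456×12.5 = 5.820 m²/day.
Hydraulic gradient i = (270.20 − 268.51) / 1900 = 1.69 / 1900 = 0.0008895.
Q = Σ(K_i·b_i) · W · i = 5.820 × 496 × 0.0008895 = 2.567 m³/day.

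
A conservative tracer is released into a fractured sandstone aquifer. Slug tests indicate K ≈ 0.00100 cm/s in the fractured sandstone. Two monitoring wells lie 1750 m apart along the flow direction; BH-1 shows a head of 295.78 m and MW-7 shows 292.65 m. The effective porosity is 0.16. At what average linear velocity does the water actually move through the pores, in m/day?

0.00966

Convert K: 0.00100 cm/s × 864 = 0.8640 m/day.
Hydraulic gradient i = (295.78 − 292.65) / 1750 = 3.13 / 1750 = 0.001789.
Darcy flux q = K · i = 0.8640 × 0.001789 = 0.001545 m/day.
Seepage velocity v = q / n_e = 0.001545 / 0.16 = 0.009658 m/day.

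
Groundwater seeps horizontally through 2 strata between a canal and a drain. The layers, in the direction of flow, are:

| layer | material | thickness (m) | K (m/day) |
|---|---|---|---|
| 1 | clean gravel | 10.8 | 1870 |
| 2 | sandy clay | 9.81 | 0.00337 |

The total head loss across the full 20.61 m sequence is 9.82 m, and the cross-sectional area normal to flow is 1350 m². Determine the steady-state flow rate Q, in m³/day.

4.55

Flow is perpendicular to layering, so the layers act in series and the equivalent K is the thickness-weighted harmonic mean.
Total thickness L = 10.8 + 9.81 = 20.61 m.
Σ(b_i/K_i) = 10.8/1870 + 9.81/0.00337 = 2911 d.
K_eq = L / Σ(b_i/K_i) = 20.61 / 2911 = 0.007080 m/day.
Q = K_eq · A · (Δh/L) = 0.007080 × 1350 × (9.82/20.61) = 4.554 m³/day.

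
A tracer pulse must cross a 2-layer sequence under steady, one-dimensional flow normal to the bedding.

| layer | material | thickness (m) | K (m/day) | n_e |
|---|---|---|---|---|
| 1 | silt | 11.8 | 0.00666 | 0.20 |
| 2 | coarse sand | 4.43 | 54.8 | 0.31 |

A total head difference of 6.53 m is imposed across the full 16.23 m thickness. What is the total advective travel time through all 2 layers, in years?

With flow normal to the layers, continuity requires the same specific discharge q through every layer.
Σ(b_i/K_i) = 11.8/0.00666 + 4.43/54.8 = 1772 d.
q = Δh / Σ(b_i/K_i) = 6.53 / 1772 = 0.003685 m/day.
In each layer the seepage velocity is v_i = q/n_i, so the layer transit time is t_i = b_i·n_i / q:
  layer 1 (silt): t_1 = 11.8 × 0.20 / 0.003685 = 640.4 d
  layer 2 (coarse sand): t_2 = 4.43 × 0.31 / 0.003685 = 372.6 d
Total t = Σ t_i = 1013 days = 2.773 years.

2.77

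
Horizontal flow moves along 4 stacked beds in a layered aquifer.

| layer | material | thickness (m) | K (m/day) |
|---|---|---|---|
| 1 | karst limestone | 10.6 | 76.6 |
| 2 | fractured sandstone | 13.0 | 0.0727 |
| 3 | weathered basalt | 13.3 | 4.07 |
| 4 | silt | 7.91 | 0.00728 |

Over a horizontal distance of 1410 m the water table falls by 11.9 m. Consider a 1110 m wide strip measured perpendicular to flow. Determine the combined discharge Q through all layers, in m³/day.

8120

Flow is parallel to layering, so each bed carries its own Darcy discharge and the transmissivities add.
Σ(K_i·b_i) = 76.6×10.6 + 0.0727×13.0 + 4.07×13.3 + 0.00728×7.91 = 867.1 m²/day.
Hydraulic gradient i = Δh / L = 11.9 / 1410 = 0.008440.
Q = Σ(K_i·b_i) · W · i = 867.1 × 1110 × 0.008440 = 8123 m³/day.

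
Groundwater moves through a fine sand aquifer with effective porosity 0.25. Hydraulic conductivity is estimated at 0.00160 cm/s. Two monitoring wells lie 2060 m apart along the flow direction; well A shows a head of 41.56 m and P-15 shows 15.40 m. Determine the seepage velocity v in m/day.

0.0702

Convert K: 0.00160 cm/s × 864 = 1.382 m/day.
Hydraulic gradient i = (41.56 − 15.40) / 2060 = 26.16 / 2060 = 0.01270.
Darcy flux q = K · i = 1.382 × 0.01270 = 0.01756 m/day.
Seepage velocity v = q / n_e = 0.01756 / 0.25 = 0.07022 m/day.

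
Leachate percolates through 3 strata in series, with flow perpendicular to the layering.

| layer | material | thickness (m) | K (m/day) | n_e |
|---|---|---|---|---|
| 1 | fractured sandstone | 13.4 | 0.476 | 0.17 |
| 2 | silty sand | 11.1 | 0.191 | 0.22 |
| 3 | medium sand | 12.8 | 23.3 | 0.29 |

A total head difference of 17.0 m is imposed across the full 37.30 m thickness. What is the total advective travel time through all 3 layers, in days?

With flow normal to the layers, continuity requires the same specific discharge q through every layer.
Σ(b_i/K_i) = 13.4/0.476 + 11.1/0.191 + 12.8/23.3 = 86.82 d.
q = Δh / Σ(b_i/K_i) = 17.0 / 86.82 = 0.1958 m/day.
In each layer the seepage velocity is v_i = q/n_i, so the layer transit time is t_i = b_i·n_i / q:
  layer 1 (fractured sandstone): t_1 = 13.4 × 0.17 / 0.1958 = 11.63 d
  layer 2 (silty sand): t_2 = 11.1 × 0.22 / 0.1958 = 12.47 d
  layer 3 (medium sand): t_3 = 12.8 × 0.29 / 0.1958 = 18.96 d
Total t = Σ t_i = 43.06 days.

43.1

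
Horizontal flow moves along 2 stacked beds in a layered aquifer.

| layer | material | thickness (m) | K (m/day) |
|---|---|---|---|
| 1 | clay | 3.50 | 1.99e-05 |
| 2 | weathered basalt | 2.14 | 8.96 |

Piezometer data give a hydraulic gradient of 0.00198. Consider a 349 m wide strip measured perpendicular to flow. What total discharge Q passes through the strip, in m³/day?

Flow is parallel to layering, so each bed carries its own Darcy discharge and the transmissivities add.
Σ(K_i·b_i) = 1.99e-05×3.50 + 8.96×2.14 = 19.17 m²/day.
Hydraulic gradient i = 0.00198.
Q = Σ(K_i·b_i) · W · i = 19.17 × 349 × 0.001980 = 13.25 m³/day.

13.2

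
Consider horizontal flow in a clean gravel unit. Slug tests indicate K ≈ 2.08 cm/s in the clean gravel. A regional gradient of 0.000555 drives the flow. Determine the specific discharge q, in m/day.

0.997

Convert K: 2.08 cm/s × 864 = 1797 m/day.
Hydraulic gradient i = 0.000555.
Specific discharge q = K · i = 1797 × 0.0005550 = 0.9974 m/day.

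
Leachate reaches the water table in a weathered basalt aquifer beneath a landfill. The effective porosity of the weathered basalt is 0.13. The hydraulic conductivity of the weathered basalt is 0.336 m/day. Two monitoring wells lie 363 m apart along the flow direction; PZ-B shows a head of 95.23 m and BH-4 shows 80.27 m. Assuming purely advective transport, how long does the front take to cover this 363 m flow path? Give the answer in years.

Hydraulic gradient i = (95.23 − 80.27) / 363 = 14.96 / 363 = 0.04121.
Darcy flux q = K · i = 0.3360 × 0.04121 = 0.01385 m/day.
Seepage velocity v = q / n_e = 0.01385 / 0.13 = 0.1065 m/day.
Travel time t = L / v = 363 / 0.1065 = 3408 days = 9.330 years.

9.33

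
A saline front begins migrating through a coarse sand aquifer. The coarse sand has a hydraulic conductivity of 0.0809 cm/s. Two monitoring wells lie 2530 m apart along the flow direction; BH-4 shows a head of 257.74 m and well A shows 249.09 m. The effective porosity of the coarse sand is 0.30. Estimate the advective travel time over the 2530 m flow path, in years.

Convert K: 0.0809 cm/s × 864 = 69.90 m/day.
Hydraulic gradient i = (257.74 − 249.09) / 2530 = 8.65 / 2530 = 0.003419.
Darcy flux q = K · i = 69.90 × 0.003419 = 0.2390 m/day.
Seepage velocity v = q / n_e = 0.2390 / 0.30 = 0.7966 m/day.
Travel time t = L / v = 2530 / 0.7966 = 3176 days = 8.695 years.

8.70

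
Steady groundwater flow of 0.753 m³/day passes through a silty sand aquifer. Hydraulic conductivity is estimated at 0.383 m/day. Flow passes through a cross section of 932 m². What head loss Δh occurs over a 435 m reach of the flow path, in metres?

0.918

From Q = K·A·i, i = Q / (K·A) = 0.753 / (0.3830 × 932.0) = 0.002110.
Head loss Δh = i · L = 0.002110 × 435 = 0.9176 m.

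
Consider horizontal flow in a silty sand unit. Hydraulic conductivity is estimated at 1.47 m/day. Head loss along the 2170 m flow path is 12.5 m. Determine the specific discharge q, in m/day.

Hydraulic gradient i = Δh / L = 12.5 / 2170 = 0.005760.
Specific discharge q = K · i = 1.470 × 0.005760 = 0.008468 m/day.

0.00847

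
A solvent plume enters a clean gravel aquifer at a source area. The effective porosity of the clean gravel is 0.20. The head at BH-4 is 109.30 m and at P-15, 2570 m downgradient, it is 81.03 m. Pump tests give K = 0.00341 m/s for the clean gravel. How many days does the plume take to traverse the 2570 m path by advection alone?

Convert K: 0.00341 m/s × 86400 = 294.6 m/day.
Hydraulic gradient i = (109.30 − 81.03) / 2570 = 28.27 / 2570 = 0.01100.
Darcy flux q = K · i = 294.6 × 0.01100 = 3.241 m/day.
Seepage velocity v = q / n_e = 3.241 / 0.20 = 16.20 m/day.
Travel time t = L / v = 2570 / 16.20 = 158.6 days.

159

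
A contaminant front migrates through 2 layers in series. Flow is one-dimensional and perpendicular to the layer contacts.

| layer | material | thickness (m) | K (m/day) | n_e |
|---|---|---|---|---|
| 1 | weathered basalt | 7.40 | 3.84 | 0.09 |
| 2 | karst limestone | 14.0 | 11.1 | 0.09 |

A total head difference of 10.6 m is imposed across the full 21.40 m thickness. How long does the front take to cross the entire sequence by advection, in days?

0.579

With flow normal to the layers, continuity requires the same specific discharge q through every layer.
Σ(b_i/K_i) = 7.40/3.84 + 14.0/11.1 = 3.188 d.
q = Δh / Σ(b_i/K_i) = 10.6 / 3.188 = 3.325 m/day.
In each layer the seepage velocity is v_i = q/n_i, so the layer transit time is t_i = b_i·n_i / q:
  layer 1 (weathered basalt): t_1 = 7.40 × 0.09 / 3.325 = 0.2003 d
  layer 2 (karst limestone): t_2 = 14.0 × 0.09 / 3.325 = 0.3790 d
Total t = Σ t_i = 0.5793 days.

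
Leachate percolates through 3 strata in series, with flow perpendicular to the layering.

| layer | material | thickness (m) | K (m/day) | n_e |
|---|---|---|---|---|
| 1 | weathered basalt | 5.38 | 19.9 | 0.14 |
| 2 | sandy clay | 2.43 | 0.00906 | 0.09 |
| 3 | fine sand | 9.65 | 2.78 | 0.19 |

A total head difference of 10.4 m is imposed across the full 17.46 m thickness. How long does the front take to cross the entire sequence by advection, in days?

73.4

With flow normal to the layers, continuity requires the same specific discharge q through every layer.
Σ(b_i/K_i) = 5.38/19.9 + 2.43/0.00906 + 9.65/2.78 = 272.0 d.
q = Δh / Σ(b_i/K_i) = 10.4 / 272.0 = 0.03824 m/day.
In each layer the seepage velocity is v_i = q/n_i, so the layer transit time is t_i = b_i·n_i / q:
  layer 1 (weathered basalt): t_1 = 5.38 × 0.14 / 0.03824 = 19.70 d
  layer 2 (sandy clay): t_2 = 2.43 × 0.09 / 0.03824 = 5.719 d
  layer 3 (fine sand): t_3 = 9.65 × 0.19 / 0.03824 = 47.94 d
Total t = Σ t_i = 73.36 days.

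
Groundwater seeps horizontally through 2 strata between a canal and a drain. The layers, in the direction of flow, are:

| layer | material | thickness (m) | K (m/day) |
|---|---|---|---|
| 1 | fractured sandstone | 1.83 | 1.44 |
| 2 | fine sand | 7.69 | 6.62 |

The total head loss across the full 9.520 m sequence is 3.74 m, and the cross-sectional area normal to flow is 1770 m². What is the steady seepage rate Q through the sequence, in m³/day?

Flow is perpendicular to layering, so the layers act in series and the equivalent K is the thickness-weighted harmonic mean.
Total thickness L = 1.83 + 7.69 = 9.520 m.
Σ(b_i/K_i) = 1.83/1.44 + 7.69/6.62 = 2.432 d.
K_eq = L / Σ(b_i/K_i) = 9.520 / 2.432 = 3.914 m/day.
Q = K_eq · A · (Δh/L) = 3.914 × 1770 × (3.74/9.520) = 2721 m³/day.

2720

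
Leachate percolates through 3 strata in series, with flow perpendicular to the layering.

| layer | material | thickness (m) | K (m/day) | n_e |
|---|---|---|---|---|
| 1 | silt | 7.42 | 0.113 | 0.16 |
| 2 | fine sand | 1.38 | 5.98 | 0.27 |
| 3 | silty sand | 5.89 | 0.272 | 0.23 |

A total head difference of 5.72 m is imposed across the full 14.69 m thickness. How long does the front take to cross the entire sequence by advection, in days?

44.6

With flow normal to the layers, continuity requires the same specific discharge q through every layer.
Σ(b_i/K_i) = 7.42/0.113 + 1.38/5.98 + 5.89/0.272 = 87.55 d.
q = Δh / Σ(b_i/K_i) = 5.72 / 87.55 = 0.06533 m/day.
In each layer the seepage velocity is v_i = q/n_i, so the layer transit time is t_i = b_i·n_i / q:
  layer 1 (silt): t_1 = 7.42 × 0.16 / 0.06533 = 18.17 d
  layer 2 (fine sand): t_2 = 1.38 × 0.27 / 0.06533 = 5.703 d
  layer 3 (silty sand): t_3 = 5.89 × 0.23 / 0.06533 = 20.73 d
Total t = Σ t_i = 44.61 days.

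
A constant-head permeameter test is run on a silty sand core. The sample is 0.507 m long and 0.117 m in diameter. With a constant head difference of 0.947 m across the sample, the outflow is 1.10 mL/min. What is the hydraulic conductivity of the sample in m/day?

Cross-sectional area A = π·(d/2)² = π × (0.117/2)² = 0.01075 m².
Convert discharge: 1.10 mL/min = 1.833e-08 m³/s.
Darcy's law rearranged: K = Q·L / (A·Δh) = 1.833e-08 × 0.507 / (0.01075 × 0.947) = 9.129e-07 m/s = 0.07888 m/day.

0.0789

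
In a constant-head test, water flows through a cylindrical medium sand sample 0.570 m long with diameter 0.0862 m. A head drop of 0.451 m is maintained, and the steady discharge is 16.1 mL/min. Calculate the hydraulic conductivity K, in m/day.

5.02

Cross-sectional area A = π·(d/2)² = π × (0.0862/2)² = 0.005836 m².
Convert discharge: 16.1 mL/min = 2.683e-07 m³/s.
Darcy's law rearranged: K = Q·L / (A·Δh) = 2.683e-07 × 0.570 / (0.005836 × 0.451) = 5.811e-05 m/s = 5.021 m/day.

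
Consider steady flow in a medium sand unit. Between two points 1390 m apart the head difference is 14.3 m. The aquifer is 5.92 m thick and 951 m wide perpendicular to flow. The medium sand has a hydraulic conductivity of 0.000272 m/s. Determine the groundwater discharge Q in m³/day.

1360

Convert K: 0.000272 m/s × 86400 = 23.50 m/day.
Cross-sectional area A = 951 × 5.92 = 5630 m².
Hydraulic gradient i = Δh / L = 14.3 / 1390 = 0.01029.
Darcy's law: Q = K · A · i = 23.50 × 5630 × 0.01029 = 1361 m³/day.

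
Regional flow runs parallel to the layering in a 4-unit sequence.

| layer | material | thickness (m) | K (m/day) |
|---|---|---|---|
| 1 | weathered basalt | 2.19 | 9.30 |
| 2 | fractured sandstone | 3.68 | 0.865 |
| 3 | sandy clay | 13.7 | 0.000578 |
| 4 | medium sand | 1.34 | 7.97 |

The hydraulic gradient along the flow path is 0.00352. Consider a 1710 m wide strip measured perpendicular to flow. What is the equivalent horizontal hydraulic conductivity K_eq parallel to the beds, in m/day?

Flow is parallel to layering, so each bed carries its own Darcy discharge and the transmissivities add.
Σ(K_i·b_i) = 9.30×2.19 + 0.865×3.68 + 0.000578×13.7 + 7.97×1.34 = 34.24 m²/day.
Total thickness b = 20.91 m, so K_eq = Σ(K_i·b_i)/b = 1.637 m/day.

1.64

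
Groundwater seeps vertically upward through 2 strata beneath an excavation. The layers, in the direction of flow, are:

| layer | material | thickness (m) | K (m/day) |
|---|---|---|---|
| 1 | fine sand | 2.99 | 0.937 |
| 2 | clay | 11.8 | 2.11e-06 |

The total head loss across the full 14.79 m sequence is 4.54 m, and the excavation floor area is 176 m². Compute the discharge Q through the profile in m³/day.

Flow is perpendicular to layering, so the layers act in series and the equivalent K is the thickness-weighted harmonic mean.
Total thickness L = 2.99 + 11.8 = 14.79 m.
Σ(b_i/K_i) = 2.99/0.937 + 11.8/2.11e-06 = 5.592e+06 d.
K_eq = L / Σ(b_i/K_i) = 14.79 / 5.592e+06 = 2.645e-06 m/day.
Q = K_eq · A · (Δh/L) = 2.645e-06 × 176 × (4.54/14.79) = 0.0001429 m³/day.

0.000143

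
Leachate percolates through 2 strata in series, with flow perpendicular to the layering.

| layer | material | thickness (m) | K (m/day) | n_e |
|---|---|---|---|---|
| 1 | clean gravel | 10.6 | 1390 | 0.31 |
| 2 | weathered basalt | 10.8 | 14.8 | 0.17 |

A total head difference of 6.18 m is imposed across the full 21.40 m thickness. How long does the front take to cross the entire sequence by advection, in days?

With flow normal to the layers, continuity requires the same specific discharge q through every layer.
Σ(b_i/K_i) = 10.6/1390 + 10.8/14.8 = 0.7374 d.
q = Δh / Σ(b_i/K_i) = 6.18 / 0.7374 = 8.381 m/day.
In each layer the seepage velocity is v_i = q/n_i, so the layer transit time is t_i = b_i·n_i / q:
  layer 1 (clean gravel): t_1 = 10.6 × 0.31 / 8.381 = 0.3921 d
  layer 2 (weathered basalt): t_2 = 10.8 × 0.17 / 8.381 = 0.2191 d
Total t = Σ t_i = 0.6111 days.

0.611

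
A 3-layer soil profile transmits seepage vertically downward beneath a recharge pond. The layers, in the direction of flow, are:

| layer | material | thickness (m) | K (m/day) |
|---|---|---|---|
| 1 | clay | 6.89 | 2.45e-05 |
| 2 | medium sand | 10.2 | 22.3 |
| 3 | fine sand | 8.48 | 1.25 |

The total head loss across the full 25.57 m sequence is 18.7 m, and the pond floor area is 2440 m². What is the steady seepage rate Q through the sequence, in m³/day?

0.162

Flow is perpendicular to layering, so the layers act in series and the equivalent K is the thickness-weighted harmonic mean.
Total thickness L = 6.89 + 10.2 + 8.48 = 25.57 m.
Σ(b_i/K_i) = 6.89/2.45e-05 + 10.2/22.3 + 8.48/1.25 = 2.812e+05 d.
K_eq = L / Σ(b_i/K_i) = 25.57 / 2.812e+05 = 9.092e-05 m/day.
Q = K_eq · A · (Δh/L) = 9.092e-05 × 2440 × (18.7/25.57) = 0.1622 m³/day.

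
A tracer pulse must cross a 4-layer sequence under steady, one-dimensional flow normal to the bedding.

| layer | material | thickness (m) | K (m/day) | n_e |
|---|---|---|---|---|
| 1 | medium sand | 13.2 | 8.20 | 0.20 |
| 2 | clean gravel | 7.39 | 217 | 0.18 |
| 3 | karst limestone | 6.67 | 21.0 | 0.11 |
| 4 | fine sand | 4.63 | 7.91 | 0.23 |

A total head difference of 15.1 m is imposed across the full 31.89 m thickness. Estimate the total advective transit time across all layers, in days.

With flow normal to the layers, continuity requires the same specific discharge q through every layer.
Σ(b_i/K_i) = 13.2/8.20 + 7.39/217 + 6.67/21.0 + 4.63/7.91 = 2.547 d.
q = Δh / Σ(b_i/K_i) = 15.1 / 2.547 = 5.929 m/day.
In each layer the seepage velocity is v_i = q/n_i, so the layer transit time is t_i = b_i·n_i / q:
  layer 1 (medium sand): t_1 = 13.2 × 0.20 / 5.929 = 0.4453 d
  layer 2 (clean gravel): t_2 = 7.39 × 0.18 / 5.929 = 0.2244 d
  layer 3 (karst limestone): t_3 = 6.67 × 0.11 / 5.929 = 0.1237 d
  layer 4 (fine sand): t_4 = 4.63 × 0.23 / 5.929 = 0.1796 d
Total t = Σ t_i = 0.9730 days.

0.973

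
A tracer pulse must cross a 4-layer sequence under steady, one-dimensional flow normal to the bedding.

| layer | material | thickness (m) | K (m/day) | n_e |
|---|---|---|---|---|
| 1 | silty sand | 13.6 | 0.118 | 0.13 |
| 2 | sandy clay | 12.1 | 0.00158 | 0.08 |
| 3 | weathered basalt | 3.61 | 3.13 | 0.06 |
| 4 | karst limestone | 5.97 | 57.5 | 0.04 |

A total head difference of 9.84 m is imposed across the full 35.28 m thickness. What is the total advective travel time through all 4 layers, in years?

With flow normal to the layers, continuity requires the same specific discharge q through every layer.
Σ(b_i/K_i) = 13.6/0.118 + 12.1/0.00158 + 3.61/3.13 + 5.97/57.5 = 7775 d.
q = Δh / Σ(b_i/K_i) = 9.84 / 7775 = 0.001266 m/day.
In each layer the seepage velocity is v_i = q/n_i, so the layer transit time is t_i = b_i·n_i / q:
  layer 1 (silty sand): t_1 = 13.6 × 0.13 / 0.001266 = 1397 d
  layer 2 (sandy clay): t_2 = 12.1 × 0.08 / 0.001266 = 764.8 d
  layer 3 (weathered basalt): t_3 = 3.61 × 0.06 / 0.001266 = 171.1 d
  layer 4 (karst limestone): t_4 = 5.97 × 0.04 / 0.001266 = 188.7 d
Total t = Σ t_i = 2522 days = 6.904 years.

6.90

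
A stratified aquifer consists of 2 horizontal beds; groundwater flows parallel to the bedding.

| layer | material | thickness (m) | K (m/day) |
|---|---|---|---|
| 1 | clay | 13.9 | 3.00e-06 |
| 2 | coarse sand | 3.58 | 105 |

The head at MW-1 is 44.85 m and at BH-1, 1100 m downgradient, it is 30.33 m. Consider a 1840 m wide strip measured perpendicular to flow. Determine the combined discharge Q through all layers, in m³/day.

9130

Flow is parallel to layering, so each bed carries its own Darcy discharge and the transmissivities add.
Σ(K_i·b_i) = 3.00e-06×13.9 + 105×3.58 = 375.9 m²/day.
Hydraulic gradient i = (44.85 − 30.33) / 1100 = 14.52 / 1100 = 0.01320.
Q = Σ(K_i·b_i) · W · i = 375.9 × 1840 × 0.01320 = 9130 m³/day.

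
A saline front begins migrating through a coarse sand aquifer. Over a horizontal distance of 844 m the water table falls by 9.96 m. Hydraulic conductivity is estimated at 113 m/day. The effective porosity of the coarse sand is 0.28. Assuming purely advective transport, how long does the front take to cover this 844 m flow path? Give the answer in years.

Hydraulic gradient i = Δh / L = 9.96 / 844 = 0.01180.
Darcy flux q = K · i = 113.0 × 0.01180 = 1.334 m/day.
Seepage velocity v = q / n_e = 1.334 / 0.28 = 4.763 m/day.
Travel time t = L / v = 844 / 4.763 = 177.2 days = 0.4852 years.

0.485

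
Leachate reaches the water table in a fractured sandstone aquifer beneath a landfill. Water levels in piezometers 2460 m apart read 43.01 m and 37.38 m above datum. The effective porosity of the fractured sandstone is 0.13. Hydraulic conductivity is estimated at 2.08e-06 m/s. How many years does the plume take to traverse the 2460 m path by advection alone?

2130

Convert K: 2.08e-06 m/s × 86400 = 0.1797 m/day.
Hydraulic gradient i = (43.01 − 37.38) / 2460 = 5.63 / 2460 = 0.002289.
Darcy flux q = K · i = 0.1797 × 0.002289 = 0.0004113 m/day.
Seepage velocity v = q / n_e = 0.0004113 / 0.13 = 0.003164 m/day.
Travel time t = L / v = 2460 / 0.003164 = 7.775e+05 days = 2129 years.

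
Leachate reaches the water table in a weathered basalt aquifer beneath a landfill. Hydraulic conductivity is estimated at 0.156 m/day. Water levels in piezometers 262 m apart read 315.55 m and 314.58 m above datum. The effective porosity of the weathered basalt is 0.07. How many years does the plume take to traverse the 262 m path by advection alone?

Hydraulic gradient i = (315.55 − 314.58) / 262 = 0.97 / 262 = 0.003702.
Darcy flux q = K · i = 0.1560 × 0.003702 = 0.0005776 m/day.
Seepage velocity v = q / n_e = 0.0005776 / 0.07 = 0.008251 m/day.
Travel time t = L / v = 262 / 0.008251 = 31754 days = 86.94 years.

86.9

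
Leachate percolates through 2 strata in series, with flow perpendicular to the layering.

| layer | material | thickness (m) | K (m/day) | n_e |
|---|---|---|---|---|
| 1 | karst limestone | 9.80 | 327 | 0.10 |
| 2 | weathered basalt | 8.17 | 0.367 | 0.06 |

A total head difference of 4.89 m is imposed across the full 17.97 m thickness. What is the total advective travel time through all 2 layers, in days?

6.70

With flow normal to the layers, continuity requires the same specific discharge q through every layer.
Σ(b_i/K_i) = 9.80/327 + 8.17/0.367 = 22.29 d.
q = Δh / Σ(b_i/K_i) = 4.89 / 22.29 = 0.2194 m/day.
In each layer the seepage velocity is v_i = q/n_i, so the layer transit time is t_i = b_i·n_i / q:
  layer 1 (karst limestone): t_1 = 9.80 × 0.10 / 0.2194 = 4.467 d
  layer 2 (weathered basalt): t_2 = 8.17 × 0.06 / 0.2194 = 2.235 d
Total t = Σ t_i = 6.702 days.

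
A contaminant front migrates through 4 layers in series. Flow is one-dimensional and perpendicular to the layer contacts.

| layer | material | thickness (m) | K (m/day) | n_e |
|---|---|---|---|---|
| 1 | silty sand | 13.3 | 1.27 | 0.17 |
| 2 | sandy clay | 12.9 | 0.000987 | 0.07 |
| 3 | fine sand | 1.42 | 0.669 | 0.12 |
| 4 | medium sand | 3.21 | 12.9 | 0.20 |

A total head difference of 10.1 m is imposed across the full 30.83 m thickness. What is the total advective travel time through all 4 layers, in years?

With flow normal to the layers, continuity requires the same specific discharge q through every layer.
Σ(b_i/K_i) = 13.3/1.27 + 12.9/0.000987 + 1.42/0.669 + 3.21/12.9 = 13083 d.
q = Δh / Σ(b_i/K_i) = 10.1 / 13083 = 0.0007720 m/day.
In each layer the seepage velocity is v_i = q/n_i, so the layer transit time is t_i = b_i·n_i / q:
  layer 1 (silty sand): t_1 = 13.3 × 0.17 / 0.0007720 = 2929 d
  layer 2 (sandy clay): t_2 = 12.9 × 0.07 / 0.0007720 = 1170 d
  layer 3 (fine sand): t_3 = 1.42 × 0.12 / 0.0007720 = 220.7 d
  layer 4 (medium sand): t_4 = 3.21 × 0.20 / 0.0007720 = 831.6 d
Total t = Σ t_i = 5151 days = 14.10 years.

14.1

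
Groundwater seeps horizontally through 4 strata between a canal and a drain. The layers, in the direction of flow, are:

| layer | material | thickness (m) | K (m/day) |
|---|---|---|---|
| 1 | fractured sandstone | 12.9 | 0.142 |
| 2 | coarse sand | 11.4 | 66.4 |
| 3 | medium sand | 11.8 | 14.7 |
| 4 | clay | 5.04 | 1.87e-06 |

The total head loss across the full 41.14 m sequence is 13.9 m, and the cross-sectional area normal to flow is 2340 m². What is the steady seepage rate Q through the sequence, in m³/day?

0.0121

Flow is perpendicular to layering, so the layers act in series and the equivalent K is the thickness-weighted harmonic mean.
Total thickness L = 12.9 + 11.4 + 11.8 + 5.04 = 41.14 m.
Σ(b_i/K_i) = 12.9/0.142 + 11.4/66.4 + 11.8/14.7 + 5.04/1.87e-06 = 2.695e+06 d.
K_eq = L / Σ(b_i/K_i) = 41.14 / 2.695e+06 = 1.526e-05 m/day.
Q = K_eq · A · (Δh/L) = 1.526e-05 × 2340 × (13.9/41.14) = 0.01207 m³/day.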